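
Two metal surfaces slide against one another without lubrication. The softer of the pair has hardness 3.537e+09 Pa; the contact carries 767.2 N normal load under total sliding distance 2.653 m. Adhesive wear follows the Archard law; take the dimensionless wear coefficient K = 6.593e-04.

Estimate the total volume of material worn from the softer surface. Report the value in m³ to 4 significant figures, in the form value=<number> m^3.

value=3.794e-10 m^3

The algebra holds full float precision, and intermediate values are displayed rounded. Rounded just once, at 4 significant digits.
In SI base units: W = 767.2 N, H = 3.537e+09 Pa, K = 6.593e-04.
The Archard volume V = K·W·L/H = 6.593e-04 · 767.2 · 2.653 / 3.537e+09 = 3.794e-10 m³.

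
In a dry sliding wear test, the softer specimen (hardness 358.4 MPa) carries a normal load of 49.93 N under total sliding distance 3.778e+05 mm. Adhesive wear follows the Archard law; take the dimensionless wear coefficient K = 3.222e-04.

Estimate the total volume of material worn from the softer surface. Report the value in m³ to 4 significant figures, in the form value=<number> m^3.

value=1.696e-08 m^3

All working math maintains full float precision. Intermediates are shown rounded — one last rounding, at 4 significant figures.
Path length L = 3.778e+05 mm = 377.8 m.
Hardness H = 358.4 MPa = 3.584e+08 Pa.
SI base units throughout: W = 49.93 N, H = 3.584e+08 Pa, K = 3.222e-04.
The Archard volume V = K·W·L/H = 3.222e-04 · 49.93 · 377.8 / 3.584e+08 = 1.696e-08 m³.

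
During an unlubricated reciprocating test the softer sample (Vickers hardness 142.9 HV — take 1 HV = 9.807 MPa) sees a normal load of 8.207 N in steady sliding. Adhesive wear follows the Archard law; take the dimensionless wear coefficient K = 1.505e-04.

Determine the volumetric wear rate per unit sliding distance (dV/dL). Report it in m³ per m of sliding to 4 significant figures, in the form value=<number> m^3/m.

value=8.814e-13 m^3/m

Each operation carries exact precision; printed values are rounded, and one final rounding, at 4 significant digits.
Hardness H = 142.9 HV × 9.807 MPa/HV = 1401 MPa = 1.401e+09 Pa.
Restated in SI base units: W = 8.207 N, H = 1.401e+09 Pa, K = 1.505e-04.
Wear rate dV/dL = K·W/H, so: 1.505e-04 · 8.207 / 1.401e+09 = 8.814e-13 m³/m.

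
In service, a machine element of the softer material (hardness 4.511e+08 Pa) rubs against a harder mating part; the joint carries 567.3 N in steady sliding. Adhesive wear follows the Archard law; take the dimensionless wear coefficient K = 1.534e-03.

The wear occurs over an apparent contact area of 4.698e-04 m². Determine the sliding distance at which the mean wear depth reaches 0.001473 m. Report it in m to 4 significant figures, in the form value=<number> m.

value=358.7 m

Intermediate values appear rounded, and every step keeps full precision, and one last rounding to 4 significant digits.
Collected in SI base units: W = 567.3 N, H = 4.511e+08 Pa, K = 1.534e-03.
At the depth limit, V_lim = h_lim·A = 0.001473 · 4.698e-04 = 6.920e-07 m³.
Sliding life L = V_lim·H/(K·W) = 6.920e-07 · 4.511e+08 / (1.534e-03 · 567.3) = 358.7 m.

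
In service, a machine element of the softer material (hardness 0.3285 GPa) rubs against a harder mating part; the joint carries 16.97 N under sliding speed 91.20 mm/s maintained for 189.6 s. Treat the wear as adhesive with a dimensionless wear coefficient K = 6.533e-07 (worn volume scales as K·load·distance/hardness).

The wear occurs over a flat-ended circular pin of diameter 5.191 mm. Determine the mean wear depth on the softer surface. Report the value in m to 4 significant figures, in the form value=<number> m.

value=2.757e-08 m

The intermediates are printed rounded; every step holds full float precision; rounded just once, at 4 significant digits.
Sliding speed v = 91.20 mm/s = 0.09120 m/s. The distance L = v·t = 0.09120 m/s × 189.6 s = 17.29 m.
Hardness H = 0.3285 GPa = 3.285e+08 Pa.
Pin diameter d = 5.191 mm = 0.005191 m. Contact area A = π·d²/4 = π·(0.005191 m)²/4 = 2.116e-05 m².
Collected in SI base units: W = 16.97 N, H = 3.285e+08 Pa, K = 6.533e-07.
Worn volume V = K·W·L/H = 6.533e-07 · 16.97 · 17.29 / 3.285e+08 = 5.836e-13 m³.
Mean wear depth h = V/A = 5.836e-13 / 2.116e-05 = 2.757e-08 m.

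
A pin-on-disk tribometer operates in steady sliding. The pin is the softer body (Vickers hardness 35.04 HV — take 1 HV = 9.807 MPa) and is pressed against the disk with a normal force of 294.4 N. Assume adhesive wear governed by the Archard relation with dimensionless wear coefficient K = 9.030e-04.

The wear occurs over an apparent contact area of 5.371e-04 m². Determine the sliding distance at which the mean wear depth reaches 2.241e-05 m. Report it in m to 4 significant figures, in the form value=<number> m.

value=15.56 m

All arithmetic keeps full float precision — the intermediates are displayed rounded, and one last rounding: four significant figures.
Hardness H = 35.04 HV × 9.807 MPa/HV = 343.6 MPa = 3.436e+08 Pa.
In SI base units, W = 294.4 N, H = 3.436e+08 Pa, K = 9.030e-04.
Allowed volume V_lim = h_lim·A = 2.241e-05 · 5.371e-04 = 1.204e-08 m³.
Thus life L = V_lim·H/(K·W) = 1.204e-08 · 3.436e+08 / (9.030e-04 · 294.4) = 15.56 m.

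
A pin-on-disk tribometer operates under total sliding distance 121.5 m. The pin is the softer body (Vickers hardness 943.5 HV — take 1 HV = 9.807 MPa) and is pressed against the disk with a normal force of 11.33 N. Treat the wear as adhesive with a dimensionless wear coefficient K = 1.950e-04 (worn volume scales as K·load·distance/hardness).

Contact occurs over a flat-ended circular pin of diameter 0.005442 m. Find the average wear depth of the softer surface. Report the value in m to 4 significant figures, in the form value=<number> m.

value=1.247e-06 m

The algebra maintains full precision — shown intermediates are rounded — one last rounding to four significant digits.
Convert: Hardness H = 943.5 HV × 9.807 MPa/HV = 9253 MPa = 9.253e+09 Pa.
Convert: Contact area A = π·d²/4 = π·(0.005442 m)²/4 = 2.326e-05 m².
Restated in SI base units: W = 11.33 N, H = 9.253e+09 Pa, K = 1.950e-04.
The Archard volume V = K·W·L/H = 1.950e-04 · 11.33 · 121.5 / 9.253e+09 = 2.901e-11 m³.
Depth of wear h = V/A = 2.901e-11 / 2.326e-05 = 1.247e-06 m.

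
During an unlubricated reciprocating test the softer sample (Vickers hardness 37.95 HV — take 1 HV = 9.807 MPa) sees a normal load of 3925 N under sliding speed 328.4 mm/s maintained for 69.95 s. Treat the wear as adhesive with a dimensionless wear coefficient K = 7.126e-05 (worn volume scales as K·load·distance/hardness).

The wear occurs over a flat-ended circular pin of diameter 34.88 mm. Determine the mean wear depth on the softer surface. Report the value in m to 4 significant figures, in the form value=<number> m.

value=1.807e-05 m

Every step maintains full precision, and the intermediates are displayed rounded; a lone final rounding, at 4 significant figures.
Convert: Sliding speed v = 328.4 mm/s = 0.3284 m/s. Distance L = v·t = 0.3284 m/s × 69.95 s = 22.97 m.
Convert: Hardness H = 37.95 HV × 9.807 MPa/HV = 372.2 MPa = 3.722e+08 Pa.
Convert: Pin diameter d = 34.88 mm = 0.03488 m. Contact area A = π·d²/4 = π·(0.03488 m)²/4 = 9.555e-04 m².
Restated in SI base units: W = 3925 N, H = 3.722e+08 Pa, K = 7.126e-05.
By Archard's law, V = K·W·L/H = 7.126e-05 · 3925 · 22.97 / 3.722e+08 = 1.726e-08 m³.
Depth of wear h = V/A = 1.726e-08 / 9.555e-04 = 1.807e-05 m.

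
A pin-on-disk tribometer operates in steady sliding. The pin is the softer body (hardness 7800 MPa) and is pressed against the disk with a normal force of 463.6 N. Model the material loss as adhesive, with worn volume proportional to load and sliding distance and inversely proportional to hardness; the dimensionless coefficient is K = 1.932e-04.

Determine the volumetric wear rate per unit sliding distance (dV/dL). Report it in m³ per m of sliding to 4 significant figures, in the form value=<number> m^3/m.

value=1.148e-11 m^3/m

Intermediates are printed rounded, and all arithmetic carries full float precision, and one final rounding, at four significant figures.
Convert: Hardness H = 7800 MPa = 7.800e+09 Pa.
SI base units throughout: W = 463.6 N, H = 7.800e+09 Pa, K = 1.932e-04.
Sliding wear rate dV/dL = K·W/H, per unit distance: 1.932e-04 · 463.6 / 7.800e+09 = 1.148e-11 m³/m.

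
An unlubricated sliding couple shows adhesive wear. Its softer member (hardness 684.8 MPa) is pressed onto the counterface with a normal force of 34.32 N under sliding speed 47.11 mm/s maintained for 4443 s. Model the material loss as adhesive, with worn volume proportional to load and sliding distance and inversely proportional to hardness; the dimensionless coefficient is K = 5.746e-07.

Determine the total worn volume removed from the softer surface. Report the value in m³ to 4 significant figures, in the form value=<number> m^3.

value=6.028e-12 m^3

All arithmetic carries full float precision, and quoted intermediates are rounded. Rounded once at the end, at four significant figures.
Sliding speed v = 47.11 mm/s = 0.04711 m/s. Distance covered L = v·t = 0.04711 m/s × 4443 s = 209.3 m.
Hardness H = 684.8 MPa = 6.848e+08 Pa.
Collected in SI base units: W = 34.32 N, H = 6.848e+08 Pa, K = 5.746e-07.
Archard relation: V = K·W·L/H = 5.746e-07 · 34.32 · 209.3 / 6.848e+08 = 6.028e-12 m³.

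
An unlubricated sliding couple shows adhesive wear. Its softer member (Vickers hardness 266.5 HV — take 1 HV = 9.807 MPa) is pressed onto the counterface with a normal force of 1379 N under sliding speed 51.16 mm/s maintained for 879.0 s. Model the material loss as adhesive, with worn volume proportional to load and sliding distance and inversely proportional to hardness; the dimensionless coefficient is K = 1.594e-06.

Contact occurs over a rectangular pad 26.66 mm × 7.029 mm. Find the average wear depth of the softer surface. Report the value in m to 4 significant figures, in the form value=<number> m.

value=2.018e-07 m

Quoted intermediates are rounded — the computation carries exact precision. Rounded just once to four significant digits.
Convert: Sliding speed v = 51.16 mm/s = 0.05116 m/s. The distance L = v·t = 0.05116 m/s × 879.0 s = 44.97 m.
Convert: Hardness H = 266.5 HV × 9.807 MPa/HV = 2614 MPa = 2.614e+09 Pa.
Convert: Pad sides 26.66 mm × 7.029 mm = 0.02666 m × 0.007029 m. Contact area A = 0.02666 m × 0.007029 m = 1.874e-04 m².
In SI base units: W = 1379 N, H = 2.614e+09 Pa, K = 1.594e-06.
Archard volume V = K·W·L/H = 1.594e-06 · 1379 · 44.97 / 2.614e+09 = 3.782e-11 m³.
Wear depth h = V/A = 3.782e-11 / 1.874e-04 = 2.018e-07 m.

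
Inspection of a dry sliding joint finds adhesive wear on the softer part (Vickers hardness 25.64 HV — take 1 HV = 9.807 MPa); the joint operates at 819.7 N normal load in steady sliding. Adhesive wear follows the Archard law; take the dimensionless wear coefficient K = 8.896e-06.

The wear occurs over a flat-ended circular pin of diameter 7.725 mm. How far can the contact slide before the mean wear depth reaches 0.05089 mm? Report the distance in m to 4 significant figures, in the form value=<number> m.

The intermediates are displayed rounded. All working math runs at full precision; rounded just once: 4 significant figures.
Convert: Hardness H = 25.64 HV × 9.807 MPa/HV = 251.5 MPa = 2.515e+08 Pa.
Convert: Pin diameter d = 7.725 mm = 0.007725 m. Contact area A = π·d²/4 = π·(0.007725 m)²/4 = 4.687e-05 m².
Convert: Depth limit h_lim = 0.05089 mm = 5.089e-05 m.
In SI base units, W = 819.7 N, H = 2.515e+08 Pa, K = 8.896e-06.
At the depth limit, V_lim = h_lim·A = 5.089e-05 · 4.687e-05 = 2.385e-09 m³.
So the life L = V_lim·H/(K·W) = 2.385e-09 · 2.515e+08 / (8.896e-06 · 819.7) = 82.25 m.

value=82.25 m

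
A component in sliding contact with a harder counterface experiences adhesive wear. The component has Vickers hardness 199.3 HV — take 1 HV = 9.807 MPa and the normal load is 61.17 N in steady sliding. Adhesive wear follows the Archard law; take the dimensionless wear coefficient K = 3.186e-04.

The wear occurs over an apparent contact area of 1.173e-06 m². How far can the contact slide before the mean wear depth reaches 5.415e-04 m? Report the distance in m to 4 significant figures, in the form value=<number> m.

The intermediates are shown rounded — all working math keeps full float precision, and one final rounding, at 4 significant figures.
Hardness H = 199.3 HV × 9.807 MPa/HV = 1955 MPa = 1.955e+09 Pa.
Restated in SI base units: W = 61.17 N, H = 1.955e+09 Pa, K = 3.186e-04.
Limit volume V_lim = h_lim·A = 5.415e-04 · 1.173e-06 = 6.352e-10 m³.
So the life L = V_lim·H/(K·W) = 6.352e-10 · 1.955e+09 / (3.186e-04 · 61.17) = 63.70 m.

value=63.70 m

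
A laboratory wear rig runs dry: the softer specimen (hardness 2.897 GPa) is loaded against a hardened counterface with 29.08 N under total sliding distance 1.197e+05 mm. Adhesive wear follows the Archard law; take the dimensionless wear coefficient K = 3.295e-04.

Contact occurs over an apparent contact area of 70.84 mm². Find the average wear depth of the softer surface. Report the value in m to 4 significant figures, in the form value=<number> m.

The computation holds full precision — displayed values are rounded; a single final rounding, at 4 significant figures.
Total distance L = 1.197e+05 mm = 119.7 m.
Hardness H = 2.897 GPa = 2.897e+09 Pa.
Contact area A = 70.84 mm² = 7.084e-05 m².
Restated in SI base units: W = 29.08 N, H = 2.897e+09 Pa, K = 3.295e-04.
By Archard's law, V = K·W·L/H = 3.295e-04 · 29.08 · 119.7 / 2.897e+09 = 3.959e-10 m³.
Wear depth h = V/A = 3.959e-10 / 7.084e-05 = 5.589e-06 m.

value=5.589e-06 m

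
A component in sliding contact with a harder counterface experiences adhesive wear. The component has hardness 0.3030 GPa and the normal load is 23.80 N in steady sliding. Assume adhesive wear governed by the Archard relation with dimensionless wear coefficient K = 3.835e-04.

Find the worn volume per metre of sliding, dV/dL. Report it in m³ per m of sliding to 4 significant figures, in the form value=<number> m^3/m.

Intermediate values are displayed rounded, and the algebra maintains full float precision, and a single final rounding to 4 significant digits.
Hardness H = 0.3030 GPa = 3.030e+08 Pa.
Collected in SI base units: W = 23.80 N, H = 3.030e+08 Pa, K = 3.835e-04.
Wear rate dV/dL = K·W/H — distance-free: 3.835e-04 · 23.80 / 3.030e+08 = 3.012e-11 m³/m.

value=3.012e-11 m^3/m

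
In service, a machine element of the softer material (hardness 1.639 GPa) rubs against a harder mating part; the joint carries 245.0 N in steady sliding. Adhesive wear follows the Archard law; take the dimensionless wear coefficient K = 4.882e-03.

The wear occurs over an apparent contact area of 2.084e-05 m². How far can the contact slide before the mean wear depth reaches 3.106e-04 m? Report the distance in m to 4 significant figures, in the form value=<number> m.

Each operation runs at full precision. Intermediate values appear rounded; one last rounding, at four significant figures.
Hardness H = 1.639 GPa = 1.639e+09 Pa.
In SI base units, W = 245.0 N, H = 1.639e+09 Pa, K = 4.882e-03.
At the depth limit, V_lim = h_lim·A = 3.106e-04 · 2.084e-05 = 6.473e-09 m³.
Inverting, life L = V_lim·H/(K·W) = 6.473e-09 · 1.639e+09 / (4.882e-03 · 245.0) = 8.870 m.

value=8.870 m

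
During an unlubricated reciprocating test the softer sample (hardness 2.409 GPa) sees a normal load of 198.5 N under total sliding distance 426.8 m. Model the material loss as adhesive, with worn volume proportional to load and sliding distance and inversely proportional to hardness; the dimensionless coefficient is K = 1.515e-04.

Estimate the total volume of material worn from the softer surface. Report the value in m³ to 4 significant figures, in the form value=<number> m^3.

Printed values are rounded, and the computation maintains full precision; a lone final rounding, at 4 significant digits.
Convert: Hardness H = 2.409 GPa = 2.409e+09 Pa.
Restated in SI base units: W = 198.5 N, H = 2.409e+09 Pa, K = 1.515e-04.
Archard volume V = K·W·L/H = 1.515e-04 · 198.5 · 426.8 / 2.409e+09 = 5.328e-09 m³.

value=5.328e-09 m^3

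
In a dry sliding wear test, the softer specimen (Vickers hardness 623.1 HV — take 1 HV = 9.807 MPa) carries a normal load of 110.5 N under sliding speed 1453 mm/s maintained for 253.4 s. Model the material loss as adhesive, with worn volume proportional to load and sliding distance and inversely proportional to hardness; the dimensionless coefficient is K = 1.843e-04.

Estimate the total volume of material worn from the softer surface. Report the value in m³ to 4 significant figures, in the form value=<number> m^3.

Intermediate values appear rounded — all arithmetic holds full float precision — one last rounding, at four significant digits.
Sliding speed v = 1453 mm/s = 1.453 m/s. Distance covered L = v·t = 1.453 m/s × 253.4 s = 368.2 m.
Hardness H = 623.1 HV × 9.807 MPa/HV = 6111 MPa = 6.111e+09 Pa.
SI base units throughout: W = 110.5 N, H = 6.111e+09 Pa, K = 1.843e-04.
Volume removed: V = K·W·L/H = 1.843e-04 · 110.5 · 368.2 / 6.111e+09 = 1.227e-09 m³.

value=1.227e-09 m^3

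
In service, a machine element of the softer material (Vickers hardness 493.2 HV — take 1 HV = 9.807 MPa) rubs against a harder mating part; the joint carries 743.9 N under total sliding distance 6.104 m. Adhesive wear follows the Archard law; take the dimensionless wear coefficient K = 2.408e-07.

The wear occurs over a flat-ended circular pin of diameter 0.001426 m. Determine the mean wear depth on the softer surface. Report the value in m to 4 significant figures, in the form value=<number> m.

The algebra runs at exact precision — the intermediates are shown rounded, and one final rounding: four significant digits.
Convert: Hardness H = 493.2 HV × 9.807 MPa/HV = 4837 MPa = 4.837e+09 Pa.
Convert: Contact area A = π·d²/4 = π·(0.001426 m)²/4 = 1.597e-06 m².
Restated in SI base units: W = 743.9 N, H = 4.837e+09 Pa, K = 2.408e-07.
Archard volume V = K·W·L/H = 2.408e-07 · 743.9 · 6.104 / 4.837e+09 = 2.261e-13 m³.
Depth h = V/A = 2.261e-13 / 1.597e-06 = 1.415e-07 m.

value=1.415e-07 m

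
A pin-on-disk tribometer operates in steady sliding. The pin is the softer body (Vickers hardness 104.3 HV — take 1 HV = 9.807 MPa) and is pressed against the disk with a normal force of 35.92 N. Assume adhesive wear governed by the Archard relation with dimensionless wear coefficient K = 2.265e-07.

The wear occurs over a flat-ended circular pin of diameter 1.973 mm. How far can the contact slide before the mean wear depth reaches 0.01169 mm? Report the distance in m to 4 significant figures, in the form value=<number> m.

Quoted intermediates are rounded, and all working math carries full float precision — one final rounding: four significant figures.
Hardness H = 104.3 HV × 9.807 MPa/HV = 1023 MPa = 1.023e+09 Pa.
Pin diameter d = 1.973 mm = 0.001973 m. Contact area A = π·d²/4 = π·(0.001973 m)²/4 = 3.057e-06 m².
Depth limit h_lim = 0.01169 mm = 1.169e-05 m.
Working in SI base units: W = 35.92 N, H = 1.023e+09 Pa, K = 2.265e-07.
At the depth limit, V_lim = h_lim·A = 1.169e-05 · 3.057e-06 = 3.574e-11 m³.
Life L = V_lim·H/(K·W) = 3.574e-11 · 1.023e+09 / (2.265e-07 · 35.92) = 4493 m.

value=4493 m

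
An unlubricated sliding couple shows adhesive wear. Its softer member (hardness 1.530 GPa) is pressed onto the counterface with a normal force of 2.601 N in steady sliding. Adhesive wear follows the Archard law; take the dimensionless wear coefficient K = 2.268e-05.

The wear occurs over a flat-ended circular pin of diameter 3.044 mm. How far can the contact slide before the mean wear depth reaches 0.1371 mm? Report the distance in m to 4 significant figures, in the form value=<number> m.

value=2.588e+04 m

Every step carries exact precision, and printed values are rounded; rounded just once: 4 significant digits.
Convert: Hardness H = 1.530 GPa = 1.530e+09 Pa.
Convert: Pin diameter d = 3.044 mm = 0.003044 m. Contact area A = π·d²/4 = π·(0.003044 m)²/4 = 7.277e-06 m².
Convert: Depth limit h_lim = 0.1371 mm = 1.371e-04 m.
Restated in SI base units: W = 2.601 N, H = 1.530e+09 Pa, K = 2.268e-05.
Allowed volume V_lim = h_lim·A = 1.371e-04 · 7.277e-06 = 9.977e-10 m³.
Sliding life L = V_lim·H/(K·W) = 9.977e-10 · 1.530e+09 / (2.268e-05 · 2.601) = 2.588e+04 m.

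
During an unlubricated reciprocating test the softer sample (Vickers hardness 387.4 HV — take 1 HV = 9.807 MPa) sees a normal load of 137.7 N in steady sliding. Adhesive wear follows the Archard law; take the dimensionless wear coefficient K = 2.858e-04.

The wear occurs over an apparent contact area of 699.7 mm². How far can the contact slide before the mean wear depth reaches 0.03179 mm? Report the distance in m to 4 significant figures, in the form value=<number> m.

The computation carries exact precision. Intermediates are displayed rounded. Rounded once at the end: four significant digits.
Hardness H = 387.4 HV × 9.807 MPa/HV = 3799 MPa = 3.799e+09 Pa.
Contact area A = 699.7 mm² = 6.997e-04 m².
Depth limit h_lim = 0.03179 mm = 3.179e-05 m.
Collected in SI base units: W = 137.7 N, H = 3.799e+09 Pa, K = 2.858e-04.
Volume at the limit: V_lim = h_lim·A = 3.179e-05 · 6.997e-04 = 2.224e-08 m³.
Sliding life L = V_lim·H/(K·W) = 2.224e-08 · 3.799e+09 / (2.858e-04 · 137.7) = 2147 m.

value=2147 m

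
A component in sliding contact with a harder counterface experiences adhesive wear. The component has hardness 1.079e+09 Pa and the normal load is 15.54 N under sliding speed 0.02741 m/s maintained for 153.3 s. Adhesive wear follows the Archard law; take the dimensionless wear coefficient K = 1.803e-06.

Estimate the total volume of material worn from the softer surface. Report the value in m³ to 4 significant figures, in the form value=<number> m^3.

value=1.091e-13 m^3

The algebra keeps full precision — intermediates are shown rounded, and a lone final rounding to 4 significant figures.
The distance L = v·t = 0.02741 m/s × 153.3 s = 4.202 m.
Expressed in SI base units: W = 15.54 N, H = 1.079e+09 Pa, K = 1.803e-06.
Wear volume V = K·W·L/H = 1.803e-06 · 15.54 · 4.202 / 1.079e+09 = 1.091e-13 m³.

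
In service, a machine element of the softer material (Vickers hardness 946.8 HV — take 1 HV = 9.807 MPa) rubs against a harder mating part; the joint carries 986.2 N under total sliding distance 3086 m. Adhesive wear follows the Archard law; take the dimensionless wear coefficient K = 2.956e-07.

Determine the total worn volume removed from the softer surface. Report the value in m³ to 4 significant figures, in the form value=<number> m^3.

value=9.689e-11 m^3

Intermediate values are printed rounded — all working math maintains full float precision; one final rounding, at four significant figures.
Convert: Hardness H = 946.8 HV × 9.807 MPa/HV = 9285 MPa = 9.285e+09 Pa.
SI base units throughout: W = 986.2 N, H = 9.285e+09 Pa, K = 2.956e-07.
Archard relation: V = K·W·L/H = 2.956e-07 · 986.2 · 3086 / 9.285e+09 = 9.689e-11 m³.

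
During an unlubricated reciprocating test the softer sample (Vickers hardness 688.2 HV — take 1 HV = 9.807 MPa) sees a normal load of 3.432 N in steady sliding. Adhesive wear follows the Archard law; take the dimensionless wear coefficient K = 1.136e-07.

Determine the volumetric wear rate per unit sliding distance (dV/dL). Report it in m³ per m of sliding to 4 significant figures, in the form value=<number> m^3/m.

value=5.777e-17 m^3/m

Intermediate values are displayed rounded; each operation runs at exact precision, and one last rounding, at 4 significant figures.
Convert: Hardness H = 688.2 HV × 9.807 MPa/HV = 6749 MPa = 6.749e+09 Pa.
In SI base units: W = 3.432 N, H = 6.749e+09 Pa, K = 1.136e-07.
Volumetric rate dV/dL = K·W/H, per unit distance: 1.136e-07 · 3.432 / 6.749e+09 = 5.777e-17 m³/m.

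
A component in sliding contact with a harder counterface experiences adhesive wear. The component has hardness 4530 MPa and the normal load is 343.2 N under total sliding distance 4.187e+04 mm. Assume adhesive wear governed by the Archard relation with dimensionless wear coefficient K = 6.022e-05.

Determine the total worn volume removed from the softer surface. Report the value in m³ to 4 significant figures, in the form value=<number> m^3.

Intermediate values are printed rounded — every step maintains full precision. Rounded just once to four significant digits.
Convert: Total distance L = 4.187e+04 mm = 41.87 m.
Convert: Hardness H = 4530 MPa = 4.530e+09 Pa.
Working in SI base units: W = 343.2 N, H = 4.530e+09 Pa, K = 6.022e-05.
By Archard's law, V = K·W·L/H = 6.022e-05 · 343.2 · 41.87 / 4.530e+09 = 1.910e-10 m³.

value=1.910e-10 m^3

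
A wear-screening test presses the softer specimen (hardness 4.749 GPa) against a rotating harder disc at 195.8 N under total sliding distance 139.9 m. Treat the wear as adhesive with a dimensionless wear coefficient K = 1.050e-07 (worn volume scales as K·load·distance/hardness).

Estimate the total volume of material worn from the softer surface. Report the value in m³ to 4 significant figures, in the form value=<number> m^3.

value=6.056e-13 m^3

Every step holds exact precision, and intermediates appear rounded, and one final rounding to 4 significant figures.
Convert: Hardness H = 4.749 GPa = 4.749e+09 Pa.
Expressed in SI base units: W = 195.8 N, H = 4.749e+09 Pa, K = 1.050e-07.
Wear volume V = K·W·L/H = 1.050e-07 · 195.8 · 139.9 / 4.749e+09 = 6.056e-13 m³.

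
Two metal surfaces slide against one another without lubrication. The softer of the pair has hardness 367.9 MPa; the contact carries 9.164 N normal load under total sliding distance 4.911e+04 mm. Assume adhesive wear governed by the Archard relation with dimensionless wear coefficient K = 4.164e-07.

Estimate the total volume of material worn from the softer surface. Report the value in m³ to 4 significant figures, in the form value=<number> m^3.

The algebra keeps full precision; intermediate values appear rounded; one last rounding to four significant figures.
Convert: The distance L = 4.911e+04 mm = 49.11 m.
Convert: Hardness H = 367.9 MPa = 3.679e+08 Pa.
In SI base units, W = 9.164 N, H = 3.679e+08 Pa, K = 4.164e-07.
Apply Archard: V = K·W·L/H = 4.164e-07 · 9.164 · 49.11 / 3.679e+08 = 5.094e-13 m³.

value=5.094e-13 m^3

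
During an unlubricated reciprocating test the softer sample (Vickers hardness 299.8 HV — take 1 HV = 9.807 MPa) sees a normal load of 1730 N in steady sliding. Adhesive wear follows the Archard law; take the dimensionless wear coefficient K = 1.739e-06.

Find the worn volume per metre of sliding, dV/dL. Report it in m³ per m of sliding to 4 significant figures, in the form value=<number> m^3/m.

value=1.023e-12 m^3/m

The computation carries full float precision. The intermediates appear rounded. Rounded just once to four significant digits.
Convert: Hardness H = 299.8 HV × 9.807 MPa/HV = 2940 MPa = 2.940e+09 Pa.
As SI base values: W = 1730 N, H = 2.940e+09 Pa, K = 1.739e-06.
Rate of wear dV/dL = K·W/H: 1.739e-06 · 1730 / 2.940e+09 = 1.023e-12 m³/m.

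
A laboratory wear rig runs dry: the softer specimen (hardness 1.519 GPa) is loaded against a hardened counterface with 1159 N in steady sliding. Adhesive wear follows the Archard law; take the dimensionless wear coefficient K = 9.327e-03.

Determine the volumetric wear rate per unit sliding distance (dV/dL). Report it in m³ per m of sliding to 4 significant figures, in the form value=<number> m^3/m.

value=7.117e-09 m^3/m

Intermediates appear rounded, and all arithmetic carries full precision. Rounded just once: four significant figures.
Hardness H = 1.519 GPa = 1.519e+09 Pa.
In SI base units: W = 1159 N, H = 1.519e+09 Pa, K = 9.327e-03.
Sliding wear rate dV/dL = K·W/H (no L dependence): 9.327e-03 · 1159 / 1.519e+09 = 7.117e-09 m³/m.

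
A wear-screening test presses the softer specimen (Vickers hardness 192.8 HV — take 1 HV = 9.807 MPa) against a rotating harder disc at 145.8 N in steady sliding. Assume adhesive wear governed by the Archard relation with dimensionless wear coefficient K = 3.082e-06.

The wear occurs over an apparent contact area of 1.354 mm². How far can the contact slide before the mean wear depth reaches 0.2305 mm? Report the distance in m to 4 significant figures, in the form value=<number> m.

Intermediate values appear rounded; each operation holds exact precision, and one last rounding to four significant figures.
Convert: Hardness H = 192.8 HV × 9.807 MPa/HV = 1891 MPa = 1.891e+09 Pa.
Convert: Contact area A = 1.354 mm² = 1.354e-06 m².
Convert: Depth limit h_lim = 0.2305 mm = 2.305e-04 m.
SI base units throughout: W = 145.8 N, H = 1.891e+09 Pa, K = 3.082e-06.
Wearable volume V_lim = h_lim·A = 2.305e-04 · 1.354e-06 = 3.121e-10 m³.
Inverting, life L = V_lim·H/(K·W) = 3.121e-10 · 1.891e+09 / (3.082e-06 · 145.8) = 1313 m.

value=1313 m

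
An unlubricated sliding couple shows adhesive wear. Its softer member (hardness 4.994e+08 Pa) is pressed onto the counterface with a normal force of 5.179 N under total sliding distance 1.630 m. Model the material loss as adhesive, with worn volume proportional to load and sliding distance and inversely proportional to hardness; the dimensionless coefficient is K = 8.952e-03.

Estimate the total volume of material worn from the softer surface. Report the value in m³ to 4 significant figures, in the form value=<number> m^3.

The algebra holds exact precision, and intermediate values appear rounded, and one final rounding: 4 significant figures.
As SI base values: W = 5.179 N, H = 4.994e+08 Pa, K = 8.952e-03.
The Archard volume V = K·W·L/H = 8.952e-03 · 5.179 · 1.630 / 4.994e+08 = 1.513e-10 m³.

value=1.513e-10 m^3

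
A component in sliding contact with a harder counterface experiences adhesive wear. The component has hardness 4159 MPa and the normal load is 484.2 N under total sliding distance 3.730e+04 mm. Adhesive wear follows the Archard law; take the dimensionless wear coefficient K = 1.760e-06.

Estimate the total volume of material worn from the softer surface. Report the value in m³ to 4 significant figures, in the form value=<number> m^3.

Intermediates appear rounded — each operation holds exact precision — rounded once at the end: four significant digits.
Total distance L = 3.730e+04 mm = 37.30 m.
Hardness H = 4159 MPa = 4.159e+09 Pa.
Working in SI base units: W = 484.2 N, H = 4.159e+09 Pa, K = 1.760e-06.
Volume removed: V = K·W·L/H = 1.760e-06 · 484.2 · 37.30 / 4.159e+09 = 7.643e-12 m³.

value=7.643e-12 m^3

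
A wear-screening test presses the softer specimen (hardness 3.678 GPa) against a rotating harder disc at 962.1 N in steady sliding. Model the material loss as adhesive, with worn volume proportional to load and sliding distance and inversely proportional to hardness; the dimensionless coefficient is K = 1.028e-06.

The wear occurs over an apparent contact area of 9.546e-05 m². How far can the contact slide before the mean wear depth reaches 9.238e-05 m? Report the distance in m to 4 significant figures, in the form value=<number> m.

value=3.279e+04 m

All working math keeps exact precision — the intermediates are shown rounded, and a single final rounding: 4 significant figures.
Hardness H = 3.678 GPa = 3.678e+09 Pa.
Restated in SI base units: W = 962.1 N, H = 3.678e+09 Pa, K = 1.028e-06.
At the depth limit, V_lim = h_lim·A = 9.238e-05 · 9.546e-05 = 8.819e-09 m³.
Life L = V_lim·H/(K·W) = 8.819e-09 · 3.678e+09 / (1.028e-06 · 962.1) = 3.279e+04 m.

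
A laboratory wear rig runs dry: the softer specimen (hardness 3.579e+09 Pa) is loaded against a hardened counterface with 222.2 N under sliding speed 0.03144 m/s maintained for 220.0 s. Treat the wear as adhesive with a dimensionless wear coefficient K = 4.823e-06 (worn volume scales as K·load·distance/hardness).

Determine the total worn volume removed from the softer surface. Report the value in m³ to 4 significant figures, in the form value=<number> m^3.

Intermediates are shown rounded, and all arithmetic runs at exact precision. Rounded once at the end, at 4 significant figures.
Sliding distance L = v·t = 0.03144 m/s × 220.0 s = 6.917 m.
Collected in SI base units: W = 222.2 N, H = 3.579e+09 Pa, K = 4.823e-06.
Archard relation: V = K·W·L/H = 4.823e-06 · 222.2 · 6.917 / 3.579e+09 = 2.071e-12 m³.

value=2.071e-12 m^3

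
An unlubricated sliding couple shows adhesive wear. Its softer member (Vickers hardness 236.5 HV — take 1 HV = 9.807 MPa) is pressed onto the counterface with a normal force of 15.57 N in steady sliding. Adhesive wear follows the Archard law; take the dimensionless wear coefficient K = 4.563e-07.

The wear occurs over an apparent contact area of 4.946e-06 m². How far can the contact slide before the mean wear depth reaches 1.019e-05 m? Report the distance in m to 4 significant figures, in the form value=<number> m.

value=1.645e+04 m

Intermediate values are shown rounded — the algebra maintains exact precision, and a single final rounding: 4 significant figures.
Hardness H = 236.5 HV × 9.807 MPa/HV = 2319 MPa = 2.319e+09 Pa.
Working in SI base units: W = 15.57 N, H = 2.319e+09 Pa, K = 4.563e-07.
Wearable volume V_lim = h_lim·A = 1.019e-05 · 4.946e-06 = 5.040e-11 m³.
Life L = V_lim·H/(K·W) = 5.040e-11 · 2.319e+09 / (4.563e-07 · 15.57) = 1.645e+04 m.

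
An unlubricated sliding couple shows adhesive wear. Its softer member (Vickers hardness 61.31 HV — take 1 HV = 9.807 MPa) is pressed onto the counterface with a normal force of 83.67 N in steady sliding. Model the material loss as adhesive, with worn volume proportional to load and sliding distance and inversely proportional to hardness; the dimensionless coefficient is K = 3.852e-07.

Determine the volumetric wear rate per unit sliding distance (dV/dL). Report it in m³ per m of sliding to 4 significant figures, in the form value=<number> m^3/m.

Intermediate values appear rounded, and all working math holds full float precision, and a lone final rounding: 4 significant digits.
Hardness H = 61.31 HV × 9.807 MPa/HV = 601.3 MPa = 6.013e+08 Pa.
In SI base units, W = 83.67 N, H = 6.013e+08 Pa, K = 3.852e-07.
Rate of wear dV/dL = K·W/H, per unit distance: 3.852e-07 · 83.67 / 6.013e+08 = 5.360e-14 m³/m.

value=5.360e-14 m^3/m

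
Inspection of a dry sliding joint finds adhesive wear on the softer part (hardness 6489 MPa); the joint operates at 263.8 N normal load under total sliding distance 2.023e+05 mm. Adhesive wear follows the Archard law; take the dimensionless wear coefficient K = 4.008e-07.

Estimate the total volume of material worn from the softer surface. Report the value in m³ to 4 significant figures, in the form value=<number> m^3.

value=3.296e-12 m^3

The computation keeps full precision. Intermediates appear rounded. Rounded once at the end, at four significant digits.
Convert: The distance L = 2.023e+05 mm = 202.3 m.
Convert: Hardness H = 6489 MPa = 6.489e+09 Pa.
In SI base units: W = 263.8 N, H = 6.489e+09 Pa, K = 4.008e-07.
The Archard volume V = K·W·L/H = 4.008e-07 · 263.8 · 202.3 / 6.489e+09 = 3.296e-12 m³.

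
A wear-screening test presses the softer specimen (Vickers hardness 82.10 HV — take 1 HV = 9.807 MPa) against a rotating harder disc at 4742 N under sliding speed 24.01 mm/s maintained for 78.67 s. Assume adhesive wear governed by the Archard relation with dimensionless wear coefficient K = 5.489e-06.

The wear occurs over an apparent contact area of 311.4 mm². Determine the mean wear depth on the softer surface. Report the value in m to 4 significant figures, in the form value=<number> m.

value=1.961e-07 m

The intermediates are shown rounded — all arithmetic holds exact precision. Rounded just once to 4 significant digits.
Sliding speed v = 24.01 mm/s = 0.02401 m/s. The distance L = v·t = 0.02401 m/s × 78.67 s = 1.889 m.
Hardness H = 82.10 HV × 9.807 MPa/HV = 805.2 MPa = 8.052e+08 Pa.
Contact area A = 311.4 mm² = 3.114e-04 m².
Collected in SI base units: W = 4742 N, H = 8.052e+08 Pa, K = 5.489e-06.
Archard volume V = K·W·L/H = 5.489e-06 · 4742 · 1.889 / 8.052e+08 = 6.106e-11 m³.
Depth h = V/A = 6.106e-11 / 3.114e-04 = 1.961e-07 m.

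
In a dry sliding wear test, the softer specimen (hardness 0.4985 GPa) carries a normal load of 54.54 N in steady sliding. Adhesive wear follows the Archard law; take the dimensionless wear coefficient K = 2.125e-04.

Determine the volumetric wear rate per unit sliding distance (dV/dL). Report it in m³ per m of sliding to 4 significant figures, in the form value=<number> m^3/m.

value=2.325e-11 m^3/m

Intermediates are printed rounded; all arithmetic holds exact precision; one final rounding to 4 significant digits.
Hardness H = 0.4985 GPa = 4.985e+08 Pa.
Working in SI base units: W = 54.54 N, H = 4.985e+08 Pa, K = 2.125e-04.
The wear rate dV/dL = K·W/H (independent of L): 2.125e-04 · 54.54 / 4.985e+08 = 2.325e-11 m³/m.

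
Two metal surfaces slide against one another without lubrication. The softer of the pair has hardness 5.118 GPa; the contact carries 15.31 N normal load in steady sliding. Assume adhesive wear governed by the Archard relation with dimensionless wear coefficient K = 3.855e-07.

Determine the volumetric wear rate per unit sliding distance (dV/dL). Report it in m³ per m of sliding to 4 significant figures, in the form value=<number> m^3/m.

Each operation runs at exact precision. Intermediate values appear rounded; a single final rounding: 4 significant figures.
Convert: Hardness H = 5.118 GPa = 5.118e+09 Pa.
Expressed in SI base units: W = 15.31 N, H = 5.118e+09 Pa, K = 3.855e-07.
Volumetric rate dV/dL = K·W/H: 3.855e-07 · 15.31 / 5.118e+09 = 1.153e-15 m³/m.

value=1.153e-15 m^3/m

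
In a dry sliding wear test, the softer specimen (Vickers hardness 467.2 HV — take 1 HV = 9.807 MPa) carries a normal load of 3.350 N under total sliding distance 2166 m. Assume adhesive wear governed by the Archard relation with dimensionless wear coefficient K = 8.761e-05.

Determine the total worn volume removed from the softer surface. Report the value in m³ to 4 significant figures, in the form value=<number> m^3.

All arithmetic keeps full float precision; intermediate values are printed rounded. Rounded once at the end, at 4 significant digits.
Convert: Hardness H = 467.2 HV × 9.807 MPa/HV = 4582 MPa = 4.582e+09 Pa.
In SI base units: W = 3.350 N, H = 4.582e+09 Pa, K = 8.761e-05.
The Archard volume V = K·W·L/H = 8.761e-05 · 3.350 · 2166 / 4.582e+09 = 1.387e-10 m³.

value=1.387e-10 m^3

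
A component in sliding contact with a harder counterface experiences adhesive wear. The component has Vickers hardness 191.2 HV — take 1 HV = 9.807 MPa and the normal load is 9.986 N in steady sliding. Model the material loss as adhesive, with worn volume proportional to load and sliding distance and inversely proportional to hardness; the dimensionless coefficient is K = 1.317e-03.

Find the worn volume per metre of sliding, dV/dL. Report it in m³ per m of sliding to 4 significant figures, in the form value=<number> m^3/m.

Printed values are rounded. All working math runs at full float precision — one final rounding, at 4 significant digits.
Convert: Hardness H = 191.2 HV × 9.807 MPa/HV = 1875 MPa = 1.875e+09 Pa.
SI base units throughout: W = 9.986 N, H = 1.875e+09 Pa, K = 1.317e-03.
Wear rate dV/dL = K·W/H, so: 1.317e-03 · 9.986 / 1.875e+09 = 7.014e-12 m³/m.

value=7.014e-12 m^3/m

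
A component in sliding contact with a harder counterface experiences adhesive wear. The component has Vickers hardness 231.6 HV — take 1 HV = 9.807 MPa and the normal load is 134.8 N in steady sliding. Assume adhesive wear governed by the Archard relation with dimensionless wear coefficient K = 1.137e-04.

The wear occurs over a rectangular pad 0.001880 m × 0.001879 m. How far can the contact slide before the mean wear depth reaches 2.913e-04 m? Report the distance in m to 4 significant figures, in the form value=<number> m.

value=152.5 m

All working math holds full float precision, and intermediates are printed rounded — rounded just once, at four significant digits.
Hardness H = 231.6 HV × 9.807 MPa/HV = 2271 MPa = 2.271e+09 Pa.
Contact area A = 0.001880 m × 0.001879 m = 3.533e-06 m².
Collected in SI base units: W = 134.8 N, H = 2.271e+09 Pa, K = 1.137e-04.
At the depth limit, V_lim = h_lim·A = 2.913e-04 · 3.533e-06 = 1.029e-09 m³.
Inverting, life L = V_lim·H/(K·W) = 1.029e-09 · 2.271e+09 / (1.137e-04 · 134.8) = 152.5 m.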